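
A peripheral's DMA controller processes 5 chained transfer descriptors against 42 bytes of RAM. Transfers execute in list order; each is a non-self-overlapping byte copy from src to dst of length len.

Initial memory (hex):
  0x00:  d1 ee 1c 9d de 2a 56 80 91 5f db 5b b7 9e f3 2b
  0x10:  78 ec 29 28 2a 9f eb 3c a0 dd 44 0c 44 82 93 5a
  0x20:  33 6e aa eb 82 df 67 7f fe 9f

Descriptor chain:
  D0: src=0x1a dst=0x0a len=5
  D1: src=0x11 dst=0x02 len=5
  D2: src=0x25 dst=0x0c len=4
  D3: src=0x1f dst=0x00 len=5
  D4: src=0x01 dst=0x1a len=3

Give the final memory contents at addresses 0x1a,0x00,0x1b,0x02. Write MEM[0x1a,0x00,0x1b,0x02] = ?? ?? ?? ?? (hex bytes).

MEM[0x1a,0x00,0x1b,0x02] = 33 5a 6e 6e

  after D0: wrote 5B at 0x0a = 440c448293
  after D1: wrote 5B at 0x02 = ec29282a9f
  after D2: wrote 4B at 0x0c = df677ffe
  after D3: wrote 5B at 0x00 = 5a336eaaeb
  after D4: wrote 3B at 0x1a = 336eaa
query mem[0x1a]=0x33, mem[0x00]=0x5a, mem[0x1b]=0x6e, mem[0x02]=0x6e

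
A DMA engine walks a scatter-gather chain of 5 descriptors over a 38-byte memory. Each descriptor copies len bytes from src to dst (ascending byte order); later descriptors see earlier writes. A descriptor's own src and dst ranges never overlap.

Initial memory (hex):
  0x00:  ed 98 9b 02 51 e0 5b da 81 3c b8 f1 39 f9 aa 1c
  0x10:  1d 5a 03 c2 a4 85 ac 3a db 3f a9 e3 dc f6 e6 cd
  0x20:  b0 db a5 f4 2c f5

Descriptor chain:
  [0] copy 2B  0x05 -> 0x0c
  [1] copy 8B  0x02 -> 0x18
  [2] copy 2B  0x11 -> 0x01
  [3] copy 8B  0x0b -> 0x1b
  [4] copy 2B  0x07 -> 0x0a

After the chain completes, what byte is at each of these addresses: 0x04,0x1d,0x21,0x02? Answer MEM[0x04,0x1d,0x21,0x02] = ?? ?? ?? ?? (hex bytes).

#0 dst[0x0c+2] := {0xe0,0x5b}
#1 dst[0x18+8] := {0x9b,0x02,0x51,0xe0,0x5b,0xda,0x81,0x3c}
#2 dst[0x01+2] := {0x5a,0x03}
#3 dst[0x1b+8] := {0xf1,0xe0,0x5b,0xaa,0x1c,0x1d,0x5a,0x03}
#4 dst[0x0a+2] := {0xda,0x81}
query mem[0x04]=0x51, mem[0x1d]=0x5b, mem[0x21]=0x5a, mem[0x02]=0x03

MEM[0x04,0x1d,0x21,0x02] = 51 5b 5a 03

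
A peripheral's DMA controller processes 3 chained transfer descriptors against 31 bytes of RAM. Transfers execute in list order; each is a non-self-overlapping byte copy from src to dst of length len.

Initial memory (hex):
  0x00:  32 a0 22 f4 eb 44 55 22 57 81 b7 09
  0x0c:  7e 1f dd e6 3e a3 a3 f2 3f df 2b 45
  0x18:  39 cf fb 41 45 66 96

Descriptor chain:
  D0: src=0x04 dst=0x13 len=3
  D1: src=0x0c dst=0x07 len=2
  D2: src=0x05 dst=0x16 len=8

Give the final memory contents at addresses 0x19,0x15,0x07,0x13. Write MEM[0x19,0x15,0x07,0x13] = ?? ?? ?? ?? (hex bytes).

#0 dst[0x13+3] := {0xeb,0x44,0x55}
#1 dst[0x07+2] := {0x7e,0x1f}
#2 dst[0x16+8] := {0x44,0x55,0x7e,0x1f,0x81,0xb7,0x09,0x7e}
query mem[0x19]=0x1f, mem[0x15]=0x55, mem[0x07]=0x7e, mem[0x13]=0xeb

MEM[0x19,0x15,0x07,0x13] = 1f 55 7e eb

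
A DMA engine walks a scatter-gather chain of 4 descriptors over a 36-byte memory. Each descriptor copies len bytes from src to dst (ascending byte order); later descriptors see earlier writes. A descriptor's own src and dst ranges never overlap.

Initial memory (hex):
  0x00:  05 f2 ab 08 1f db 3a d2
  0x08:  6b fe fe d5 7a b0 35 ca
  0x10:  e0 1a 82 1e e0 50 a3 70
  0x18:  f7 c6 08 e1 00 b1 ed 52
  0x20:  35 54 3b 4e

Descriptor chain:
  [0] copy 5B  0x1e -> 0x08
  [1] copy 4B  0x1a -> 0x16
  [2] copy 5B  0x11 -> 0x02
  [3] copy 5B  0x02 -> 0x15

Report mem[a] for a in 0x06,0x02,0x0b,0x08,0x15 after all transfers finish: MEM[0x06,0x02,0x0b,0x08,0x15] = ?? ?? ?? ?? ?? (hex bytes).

MEM[0x06,0x02,0x0b,0x08,0x15] = 50 1a 54 ed 1a

  after D0: wrote 5B at 0x08 = ed5235543b
  after D1: wrote 4B at 0x16 = 08e100b1
  after D2: wrote 5B at 0x02 = 1a821ee050
  after D3: wrote 5B at 0x15 = 1a821ee050
query mem[0x06]=0x50, mem[0x02]=0x1a, mem[0x0b]=0x54, mem[0x08]=0xed, mem[0x15]=0x1a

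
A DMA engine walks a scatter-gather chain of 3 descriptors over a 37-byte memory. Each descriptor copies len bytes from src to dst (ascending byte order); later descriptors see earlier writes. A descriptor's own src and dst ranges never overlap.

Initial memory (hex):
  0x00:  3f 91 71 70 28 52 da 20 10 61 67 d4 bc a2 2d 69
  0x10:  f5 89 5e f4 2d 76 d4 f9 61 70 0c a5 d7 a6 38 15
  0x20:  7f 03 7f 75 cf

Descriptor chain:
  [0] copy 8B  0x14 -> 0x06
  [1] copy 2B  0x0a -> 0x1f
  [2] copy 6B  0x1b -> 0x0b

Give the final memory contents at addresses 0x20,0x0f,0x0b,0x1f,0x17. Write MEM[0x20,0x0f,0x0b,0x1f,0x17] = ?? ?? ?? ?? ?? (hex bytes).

MEM[0x20,0x0f,0x0b,0x1f,0x17] = 70 61 a5 61 f9

[0] 0x14->0x06 len=8 : 2d 76 d4 f9 61 70 0c a5
[1] 0x0a->0x1f len=2 : 61 70
[2] 0x1b->0x0b len=6 : a5 d7 a6 38 61 70
query mem[0x20]=0x70, mem[0x0f]=0x61, mem[0x0b]=0xa5, mem[0x1f]=0x61, mem[0x17]=0xf9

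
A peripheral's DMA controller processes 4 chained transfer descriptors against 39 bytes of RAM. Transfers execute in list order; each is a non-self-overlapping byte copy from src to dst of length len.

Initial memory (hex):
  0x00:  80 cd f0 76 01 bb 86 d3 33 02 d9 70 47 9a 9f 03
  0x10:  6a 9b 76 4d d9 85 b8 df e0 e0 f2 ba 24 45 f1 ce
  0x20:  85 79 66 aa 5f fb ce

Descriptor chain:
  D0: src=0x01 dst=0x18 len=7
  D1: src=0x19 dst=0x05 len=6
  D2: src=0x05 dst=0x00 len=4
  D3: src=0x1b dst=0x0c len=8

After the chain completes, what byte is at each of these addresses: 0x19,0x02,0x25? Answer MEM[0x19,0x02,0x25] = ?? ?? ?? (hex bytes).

MEM[0x19,0x02,0x25] = f0 01 fb

[0] 0x01->0x18 len=7 : cd f0 76 01 bb 86 d3
[1] 0x19->0x05 len=6 : f0 76 01 bb 86 d3
[2] 0x05->0x00 len=4 : f0 76 01 bb
[3] 0x1b->0x0c len=8 : 01 bb 86 d3 ce 85 79 66
query mem[0x19]=0xf0, mem[0x02]=0x01, mem[0x25]=0xfb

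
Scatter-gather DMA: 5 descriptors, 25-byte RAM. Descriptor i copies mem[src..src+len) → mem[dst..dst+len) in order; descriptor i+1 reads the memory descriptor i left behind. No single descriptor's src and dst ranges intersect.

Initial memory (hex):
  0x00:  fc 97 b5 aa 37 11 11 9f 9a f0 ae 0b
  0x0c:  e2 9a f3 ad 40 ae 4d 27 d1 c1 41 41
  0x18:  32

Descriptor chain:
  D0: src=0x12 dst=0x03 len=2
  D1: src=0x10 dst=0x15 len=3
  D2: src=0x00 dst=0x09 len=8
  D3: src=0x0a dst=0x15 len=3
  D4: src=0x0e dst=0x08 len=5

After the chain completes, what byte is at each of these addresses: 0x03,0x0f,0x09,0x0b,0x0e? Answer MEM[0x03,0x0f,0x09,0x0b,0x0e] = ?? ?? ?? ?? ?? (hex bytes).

#0 dst[0x03+2] := {0x4d,0x27}
#1 dst[0x15+3] := {0x40,0xae,0x4d}
#2 dst[0x09+8] := {0xfc,0x97,0xb5,0x4d,0x27,0x11,0x11,0x9f}
#3 dst[0x15+3] := {0x97,0xb5,0x4d}
#4 dst[0x08+5] := {0x11,0x11,0x9f,0xae,0x4d}
query mem[0x03]=0x4d, mem[0x0f]=0x11, mem[0x09]=0x11, mem[0x0b]=0xae, mem[0x0e]=0x11

MEM[0x03,0x0f,0x09,0x0b,0x0e] = 4d 11 11 ae 11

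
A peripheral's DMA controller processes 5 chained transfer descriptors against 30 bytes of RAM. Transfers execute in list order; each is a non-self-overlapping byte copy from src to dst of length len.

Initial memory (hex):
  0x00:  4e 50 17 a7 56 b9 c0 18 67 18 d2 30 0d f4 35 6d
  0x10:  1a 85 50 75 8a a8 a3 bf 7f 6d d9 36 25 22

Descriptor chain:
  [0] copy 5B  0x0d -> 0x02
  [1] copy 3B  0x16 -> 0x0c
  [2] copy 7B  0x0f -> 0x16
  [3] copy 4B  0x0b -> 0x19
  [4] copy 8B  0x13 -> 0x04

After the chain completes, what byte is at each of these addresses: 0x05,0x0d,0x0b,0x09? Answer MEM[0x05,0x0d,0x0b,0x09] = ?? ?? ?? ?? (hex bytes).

#0 dst[0x02+5] := {0xf4,0x35,0x6d,0x1a,0x85}
#1 dst[0x0c+3] := {0xa3,0xbf,0x7f}
#2 dst[0x16+7] := {0x6d,0x1a,0x85,0x50,0x75,0x8a,0xa8}
#3 dst[0x19+4] := {0x30,0xa3,0xbf,0x7f}
#4 dst[0x04+8] := {0x75,0x8a,0xa8,0x6d,0x1a,0x85,0x30,0xa3}
query mem[0x05]=0x8a, mem[0x0d]=0xbf, mem[0x0b]=0xa3, mem[0x09]=0x85

MEM[0x05,0x0d,0x0b,0x09] = 8a bf a3 85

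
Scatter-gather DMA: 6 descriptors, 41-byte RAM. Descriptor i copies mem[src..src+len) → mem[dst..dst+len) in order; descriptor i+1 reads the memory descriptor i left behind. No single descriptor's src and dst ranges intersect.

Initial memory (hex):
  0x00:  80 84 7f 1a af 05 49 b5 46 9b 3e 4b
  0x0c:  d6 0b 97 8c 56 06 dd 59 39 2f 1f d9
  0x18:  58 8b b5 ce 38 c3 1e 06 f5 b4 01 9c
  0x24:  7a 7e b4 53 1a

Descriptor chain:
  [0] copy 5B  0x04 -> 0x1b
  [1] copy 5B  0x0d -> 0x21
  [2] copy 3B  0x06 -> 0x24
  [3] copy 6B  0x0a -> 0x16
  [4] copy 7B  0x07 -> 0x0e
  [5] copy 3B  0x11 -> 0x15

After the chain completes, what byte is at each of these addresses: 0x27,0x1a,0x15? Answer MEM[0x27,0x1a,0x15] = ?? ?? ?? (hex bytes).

MEM[0x27,0x1a,0x15] = 53 97 3e

#0 dst[0x1b+5] := {0xaf,0x05,0x49,0xb5,0x46}
#1 dst[0x21+5] := {0x0b,0x97,0x8c,0x56,0x06}
#2 dst[0x24+3] := {0x49,0xb5,0x46}
#3 dst[0x16+6] := {0x3e,0x4b,0xd6,0x0b,0x97,0x8c}
#4 dst[0x0e+7] := {0xb5,0x46,0x9b,0x3e,0x4b,0xd6,0x0b}
#5 dst[0x15+3] := {0x3e,0x4b,0xd6}
query mem[0x27]=0x53, mem[0x1a]=0x97, mem[0x15]=0x3e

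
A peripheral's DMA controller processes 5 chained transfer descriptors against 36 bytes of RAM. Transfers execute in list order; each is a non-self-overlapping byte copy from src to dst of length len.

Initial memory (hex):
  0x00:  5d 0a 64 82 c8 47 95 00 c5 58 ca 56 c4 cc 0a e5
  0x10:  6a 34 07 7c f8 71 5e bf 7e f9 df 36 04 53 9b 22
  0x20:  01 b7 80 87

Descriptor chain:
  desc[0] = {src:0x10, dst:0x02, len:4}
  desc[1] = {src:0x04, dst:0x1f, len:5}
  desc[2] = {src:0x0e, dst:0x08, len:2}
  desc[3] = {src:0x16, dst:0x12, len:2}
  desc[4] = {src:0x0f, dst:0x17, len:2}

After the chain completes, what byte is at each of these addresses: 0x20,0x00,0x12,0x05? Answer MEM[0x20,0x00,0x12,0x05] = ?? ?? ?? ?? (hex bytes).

  after D0: wrote 4B at 0x02 = 6a34077c
  after D1: wrote 5B at 0x1f = 077c9500c5
  after D2: wrote 2B at 0x08 = 0ae5
  after D3: wrote 2B at 0x12 = 5ebf
  after D4: wrote 2B at 0x17 = e56a
query mem[0x20]=0x7c, mem[0x00]=0x5d, mem[0x12]=0x5e, mem[0x05]=0x7c

MEM[0x20,0x00,0x12,0x05] = 7c 5d 5e 7c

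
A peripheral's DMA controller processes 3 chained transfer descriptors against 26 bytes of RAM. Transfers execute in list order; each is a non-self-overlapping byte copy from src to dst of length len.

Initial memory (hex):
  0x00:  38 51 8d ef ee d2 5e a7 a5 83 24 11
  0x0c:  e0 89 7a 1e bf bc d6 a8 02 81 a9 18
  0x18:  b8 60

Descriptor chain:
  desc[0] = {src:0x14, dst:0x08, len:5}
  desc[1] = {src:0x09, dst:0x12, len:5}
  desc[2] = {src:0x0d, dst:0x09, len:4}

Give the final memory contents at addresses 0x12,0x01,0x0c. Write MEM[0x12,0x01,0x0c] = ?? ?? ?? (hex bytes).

[0] 0x14->0x08 len=5 : 02 81 a9 18 b8
[1] 0x09->0x12 len=5 : 81 a9 18 b8 89
[2] 0x0d->0x09 len=4 : 89 7a 1e bf
query mem[0x12]=0x81, mem[0x01]=0x51, mem[0x0c]=0xbf

MEM[0x12,0x01,0x0c] = 81 51 bf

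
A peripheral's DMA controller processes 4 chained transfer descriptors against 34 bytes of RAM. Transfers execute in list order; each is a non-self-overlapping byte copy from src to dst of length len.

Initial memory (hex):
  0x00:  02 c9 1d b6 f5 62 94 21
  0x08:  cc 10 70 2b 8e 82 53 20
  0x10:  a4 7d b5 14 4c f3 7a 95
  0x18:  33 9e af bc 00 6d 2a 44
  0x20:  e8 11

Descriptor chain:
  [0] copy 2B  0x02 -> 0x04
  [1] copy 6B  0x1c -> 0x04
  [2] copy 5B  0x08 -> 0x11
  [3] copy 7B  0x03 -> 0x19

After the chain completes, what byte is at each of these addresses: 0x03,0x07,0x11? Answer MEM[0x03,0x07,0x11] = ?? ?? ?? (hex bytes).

[0] 0x02->0x04 len=2 : 1d b6
[1] 0x1c->0x04 len=6 : 00 6d 2a 44 e8 11
[2] 0x08->0x11 len=5 : e8 11 70 2b 8e
[3] 0x03->0x19 len=7 : b6 00 6d 2a 44 e8 11
query mem[0x03]=0xb6, mem[0x07]=0x44, mem[0x11]=0xe8

MEM[0x03,0x07,0x11] = b6 44 e8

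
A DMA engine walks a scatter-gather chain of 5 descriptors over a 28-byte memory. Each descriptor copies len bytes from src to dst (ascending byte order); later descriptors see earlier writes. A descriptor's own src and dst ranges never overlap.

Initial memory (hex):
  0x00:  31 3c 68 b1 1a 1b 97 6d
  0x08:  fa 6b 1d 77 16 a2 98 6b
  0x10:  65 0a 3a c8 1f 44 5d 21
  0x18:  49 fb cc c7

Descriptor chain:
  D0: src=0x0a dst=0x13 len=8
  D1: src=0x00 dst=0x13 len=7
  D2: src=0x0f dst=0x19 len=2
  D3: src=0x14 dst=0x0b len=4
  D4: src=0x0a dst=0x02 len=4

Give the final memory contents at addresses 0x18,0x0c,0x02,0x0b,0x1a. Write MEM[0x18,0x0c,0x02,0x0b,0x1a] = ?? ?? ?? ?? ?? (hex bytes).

MEM[0x18,0x0c,0x02,0x0b,0x1a] = 1b 68 1d 3c 65

#0 dst[0x13+8] := {0x1d,0x77,0x16,0xa2,0x98,0x6b,0x65,0x0a}
#1 dst[0x13+7] := {0x31,0x3c,0x68,0xb1,0x1a,0x1b,0x97}
#2 dst[0x19+2] := {0x6b,0x65}
#3 dst[0x0b+4] := {0x3c,0x68,0xb1,0x1a}
#4 dst[0x02+4] := {0x1d,0x3c,0x68,0xb1}
query mem[0x18]=0x1b, mem[0x0c]=0x68, mem[0x02]=0x1d, mem[0x0b]=0x3c, mem[0x1a]=0x65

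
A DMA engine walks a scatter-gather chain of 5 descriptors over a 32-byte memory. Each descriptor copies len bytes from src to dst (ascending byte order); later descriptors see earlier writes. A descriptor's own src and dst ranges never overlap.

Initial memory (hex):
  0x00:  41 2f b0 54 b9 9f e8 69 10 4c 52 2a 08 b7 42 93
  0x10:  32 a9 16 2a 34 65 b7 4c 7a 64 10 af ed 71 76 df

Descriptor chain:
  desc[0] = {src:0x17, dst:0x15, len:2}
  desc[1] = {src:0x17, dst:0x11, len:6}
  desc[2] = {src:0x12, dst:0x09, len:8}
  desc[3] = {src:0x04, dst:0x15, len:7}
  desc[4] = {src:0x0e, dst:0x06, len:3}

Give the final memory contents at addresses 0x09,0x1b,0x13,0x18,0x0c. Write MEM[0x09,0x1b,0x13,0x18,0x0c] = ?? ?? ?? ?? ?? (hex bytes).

  after D0: wrote 2B at 0x15 = 4c7a
  after D1: wrote 6B at 0x11 = 4c7a6410afed
  after D2: wrote 8B at 0x09 = 7a6410afed4c7a64
  after D3: wrote 7B at 0x15 = b99fe869107a64
  after D4: wrote 3B at 0x06 = 4c7a64
query mem[0x09]=0x7a, mem[0x1b]=0x64, mem[0x13]=0x64, mem[0x18]=0x69, mem[0x0c]=0xaf

MEM[0x09,0x1b,0x13,0x18,0x0c] = 7a 64 64 69 af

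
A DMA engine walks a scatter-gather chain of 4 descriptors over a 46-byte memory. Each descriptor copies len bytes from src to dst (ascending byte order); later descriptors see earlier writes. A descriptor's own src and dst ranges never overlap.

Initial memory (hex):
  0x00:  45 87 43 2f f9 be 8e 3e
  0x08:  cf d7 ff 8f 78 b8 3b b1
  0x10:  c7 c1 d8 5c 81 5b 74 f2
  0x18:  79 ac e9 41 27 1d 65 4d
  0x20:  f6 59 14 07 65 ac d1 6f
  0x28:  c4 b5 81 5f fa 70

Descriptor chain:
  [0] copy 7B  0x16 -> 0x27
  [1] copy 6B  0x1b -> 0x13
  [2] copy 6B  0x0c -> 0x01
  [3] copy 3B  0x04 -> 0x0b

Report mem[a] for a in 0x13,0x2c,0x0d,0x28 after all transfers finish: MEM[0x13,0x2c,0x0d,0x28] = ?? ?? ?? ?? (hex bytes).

  after D0: wrote 7B at 0x27 = 74f279ace94127
  after D1: wrote 6B at 0x13 = 41271d654df6
  after D2: wrote 6B at 0x01 = 78b83bb1c7c1
  after D3: wrote 3B at 0x0b = b1c7c1
query mem[0x13]=0x41, mem[0x2c]=0x41, mem[0x0d]=0xc1, mem[0x28]=0xf2

MEM[0x13,0x2c,0x0d,0x28] = 41 41 c1 f2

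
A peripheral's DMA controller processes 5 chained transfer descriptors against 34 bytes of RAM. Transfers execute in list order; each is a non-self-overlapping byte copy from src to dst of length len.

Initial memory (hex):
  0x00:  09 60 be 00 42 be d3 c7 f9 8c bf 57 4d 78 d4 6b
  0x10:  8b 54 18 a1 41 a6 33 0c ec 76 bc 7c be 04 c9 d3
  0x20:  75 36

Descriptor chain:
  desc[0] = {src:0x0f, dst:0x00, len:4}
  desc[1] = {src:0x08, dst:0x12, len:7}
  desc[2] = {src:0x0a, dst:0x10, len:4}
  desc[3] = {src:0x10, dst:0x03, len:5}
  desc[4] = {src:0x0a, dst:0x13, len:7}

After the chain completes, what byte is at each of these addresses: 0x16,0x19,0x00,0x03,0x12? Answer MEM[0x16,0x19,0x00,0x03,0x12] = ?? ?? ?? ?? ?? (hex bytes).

MEM[0x16,0x19,0x00,0x03,0x12] = 78 bf 6b bf 4d

#0 dst[0x00+4] := {0x6b,0x8b,0x54,0x18}
#1 dst[0x12+7] := {0xf9,0x8c,0xbf,0x57,0x4d,0x78,0xd4}
#2 dst[0x10+4] := {0xbf,0x57,0x4d,0x78}
#3 dst[0x03+5] := {0xbf,0x57,0x4d,0x78,0xbf}
#4 dst[0x13+7] := {0xbf,0x57,0x4d,0x78,0xd4,0x6b,0xbf}
query mem[0x16]=0x78, mem[0x19]=0xbf, mem[0x00]=0x6b, mem[0x03]=0xbf, mem[0x12]=0x4d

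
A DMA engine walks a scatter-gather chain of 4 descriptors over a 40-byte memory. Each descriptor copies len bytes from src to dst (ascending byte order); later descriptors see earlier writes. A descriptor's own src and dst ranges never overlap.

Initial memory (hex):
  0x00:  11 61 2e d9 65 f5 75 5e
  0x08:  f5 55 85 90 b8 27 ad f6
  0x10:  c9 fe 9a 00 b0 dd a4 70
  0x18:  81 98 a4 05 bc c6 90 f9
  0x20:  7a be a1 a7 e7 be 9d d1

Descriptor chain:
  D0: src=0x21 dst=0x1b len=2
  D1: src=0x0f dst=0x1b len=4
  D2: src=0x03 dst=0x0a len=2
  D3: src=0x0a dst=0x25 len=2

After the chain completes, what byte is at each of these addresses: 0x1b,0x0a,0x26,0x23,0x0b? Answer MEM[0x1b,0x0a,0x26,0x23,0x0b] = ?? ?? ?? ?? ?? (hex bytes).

MEM[0x1b,0x0a,0x26,0x23,0x0b] = f6 d9 65 a7 65

  after D0: wrote 2B at 0x1b = bea1
  after D1: wrote 4B at 0x1b = f6c9fe9a
  after D2: wrote 2B at 0x0a = d965
  after D3: wrote 2B at 0x25 = d965
query mem[0x1b]=0xf6, mem[0x0a]=0xd9, mem[0x26]=0x65, mem[0x23]=0xa7, mem[0x0b]=0x65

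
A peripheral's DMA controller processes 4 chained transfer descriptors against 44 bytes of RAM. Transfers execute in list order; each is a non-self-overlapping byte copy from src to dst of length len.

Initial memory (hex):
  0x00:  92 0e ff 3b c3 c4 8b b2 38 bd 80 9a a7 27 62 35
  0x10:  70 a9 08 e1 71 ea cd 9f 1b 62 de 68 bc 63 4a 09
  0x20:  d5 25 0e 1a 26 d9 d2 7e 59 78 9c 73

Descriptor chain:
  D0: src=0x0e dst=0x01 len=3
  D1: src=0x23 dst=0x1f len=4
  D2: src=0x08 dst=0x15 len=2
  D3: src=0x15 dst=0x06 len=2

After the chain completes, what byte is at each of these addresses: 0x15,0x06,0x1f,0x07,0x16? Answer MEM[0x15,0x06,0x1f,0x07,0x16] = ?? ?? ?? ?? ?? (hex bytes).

  after D0: wrote 3B at 0x01 = 623570
  after D1: wrote 4B at 0x1f = 1a26d9d2
  after D2: wrote 2B at 0x15 = 38bd
  after D3: wrote 2B at 0x06 = 38bd
query mem[0x15]=0x38, mem[0x06]=0x38, mem[0x1f]=0x1a, mem[0x07]=0xbd, mem[0x16]=0xbd

MEM[0x15,0x06,0x1f,0x07,0x16] = 38 38 1a bd bd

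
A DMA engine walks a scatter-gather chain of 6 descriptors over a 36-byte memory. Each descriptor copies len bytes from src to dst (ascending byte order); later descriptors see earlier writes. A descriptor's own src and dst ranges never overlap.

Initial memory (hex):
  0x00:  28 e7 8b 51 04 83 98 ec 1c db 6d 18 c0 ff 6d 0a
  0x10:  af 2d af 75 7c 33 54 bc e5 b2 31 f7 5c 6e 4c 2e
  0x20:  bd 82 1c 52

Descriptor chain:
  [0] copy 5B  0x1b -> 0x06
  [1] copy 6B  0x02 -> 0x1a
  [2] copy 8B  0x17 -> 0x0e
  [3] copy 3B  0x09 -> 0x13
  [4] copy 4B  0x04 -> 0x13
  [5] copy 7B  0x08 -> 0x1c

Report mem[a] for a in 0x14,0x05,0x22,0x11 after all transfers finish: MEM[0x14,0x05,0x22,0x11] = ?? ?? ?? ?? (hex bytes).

MEM[0x14,0x05,0x22,0x11] = 83 83 bc 8b

D0: mem[0x06..0x0a] <- [f7 5c 6e 4c 2e]
D1: mem[0x1a..0x1f] <- [8b 51 04 83 f7 5c]
D2: mem[0x0e..0x15] <- [bc e5 b2 8b 51 04 83 f7]
D3: mem[0x13..0x15] <- [4c 2e 18]
D4: mem[0x13..0x16] <- [04 83 f7 5c]
D5: mem[0x1c..0x22] <- [6e 4c 2e 18 c0 ff bc]
query mem[0x14]=0x83, mem[0x05]=0x83, mem[0x22]=0xbc, mem[0x11]=0x8b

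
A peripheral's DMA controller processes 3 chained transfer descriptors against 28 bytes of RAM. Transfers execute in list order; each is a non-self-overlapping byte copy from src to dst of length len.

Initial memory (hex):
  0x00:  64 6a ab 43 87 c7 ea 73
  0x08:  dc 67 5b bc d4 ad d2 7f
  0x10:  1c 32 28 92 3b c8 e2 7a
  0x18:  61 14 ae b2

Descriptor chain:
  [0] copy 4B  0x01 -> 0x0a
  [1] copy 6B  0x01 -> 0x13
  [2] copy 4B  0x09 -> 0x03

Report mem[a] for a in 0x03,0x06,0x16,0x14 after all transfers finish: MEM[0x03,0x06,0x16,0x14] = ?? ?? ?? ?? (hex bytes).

MEM[0x03,0x06,0x16,0x14] = 67 43 87 ab

D0: mem[0x0a..0x0d] <- [6a ab 43 87]
D1: mem[0x13..0x18] <- [6a ab 43 87 c7 ea]
D2: mem[0x03..0x06] <- [67 6a ab 43]
query mem[0x03]=0x67, mem[0x06]=0x43, mem[0x16]=0x87, mem[0x14]=0xab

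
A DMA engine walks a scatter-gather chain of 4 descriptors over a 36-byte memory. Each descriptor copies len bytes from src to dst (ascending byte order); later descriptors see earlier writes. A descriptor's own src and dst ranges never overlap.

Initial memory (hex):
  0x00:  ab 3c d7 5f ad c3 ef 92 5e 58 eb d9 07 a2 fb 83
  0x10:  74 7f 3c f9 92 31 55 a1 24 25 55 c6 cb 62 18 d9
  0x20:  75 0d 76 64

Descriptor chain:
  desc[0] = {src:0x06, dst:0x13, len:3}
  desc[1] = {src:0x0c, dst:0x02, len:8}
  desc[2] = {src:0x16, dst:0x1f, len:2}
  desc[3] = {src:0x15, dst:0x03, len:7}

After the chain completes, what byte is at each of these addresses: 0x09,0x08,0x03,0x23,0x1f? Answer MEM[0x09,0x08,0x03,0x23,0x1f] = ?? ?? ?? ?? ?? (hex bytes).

MEM[0x09,0x08,0x03,0x23,0x1f] = c6 55 5e 64 55

[0] 0x06->0x13 len=3 : ef 92 5e
[1] 0x0c->0x02 len=8 : 07 a2 fb 83 74 7f 3c ef
[2] 0x16->0x1f len=2 : 55 a1
[3] 0x15->0x03 len=7 : 5e 55 a1 24 25 55 c6
query mem[0x09]=0xc6, mem[0x08]=0x55, mem[0x03]=0x5e, mem[0x23]=0x64, mem[0x1f]=0x55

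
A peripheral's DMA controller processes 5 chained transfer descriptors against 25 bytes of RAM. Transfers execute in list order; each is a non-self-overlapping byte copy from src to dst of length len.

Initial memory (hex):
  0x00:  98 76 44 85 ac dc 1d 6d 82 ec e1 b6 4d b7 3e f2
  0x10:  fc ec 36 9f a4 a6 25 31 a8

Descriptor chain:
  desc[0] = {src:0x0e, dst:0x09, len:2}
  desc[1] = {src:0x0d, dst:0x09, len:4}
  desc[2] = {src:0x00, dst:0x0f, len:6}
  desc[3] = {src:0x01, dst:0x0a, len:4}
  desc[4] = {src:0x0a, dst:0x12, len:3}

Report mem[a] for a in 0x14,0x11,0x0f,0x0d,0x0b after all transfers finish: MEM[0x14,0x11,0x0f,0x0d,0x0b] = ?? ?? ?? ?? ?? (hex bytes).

MEM[0x14,0x11,0x0f,0x0d,0x0b] = 85 44 98 ac 44

  after D0: wrote 2B at 0x09 = 3ef2
  after D1: wrote 4B at 0x09 = b73ef2fc
  after D2: wrote 6B at 0x0f = 98764485acdc
  after D3: wrote 4B at 0x0a = 764485ac
  after D4: wrote 3B at 0x12 = 764485
query mem[0x14]=0x85, mem[0x11]=0x44, mem[0x0f]=0x98, mem[0x0d]=0xac, mem[0x0b]=0x44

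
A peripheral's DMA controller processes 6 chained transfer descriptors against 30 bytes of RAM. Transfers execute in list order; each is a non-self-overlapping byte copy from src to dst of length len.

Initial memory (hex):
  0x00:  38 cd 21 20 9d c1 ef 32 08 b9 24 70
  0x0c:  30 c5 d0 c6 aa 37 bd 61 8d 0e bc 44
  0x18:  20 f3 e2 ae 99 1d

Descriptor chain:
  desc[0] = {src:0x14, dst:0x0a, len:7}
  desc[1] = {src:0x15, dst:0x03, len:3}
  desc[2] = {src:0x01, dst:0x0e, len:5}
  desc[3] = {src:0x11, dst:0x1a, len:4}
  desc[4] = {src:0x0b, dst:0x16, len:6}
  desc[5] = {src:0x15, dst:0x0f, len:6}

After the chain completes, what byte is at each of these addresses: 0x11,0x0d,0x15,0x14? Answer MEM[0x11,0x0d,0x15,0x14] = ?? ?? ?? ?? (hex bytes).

MEM[0x11,0x0d,0x15,0x14] = bc 44 0e 21

D0: mem[0x0a..0x10] <- [8d 0e bc 44 20 f3 e2]
D1: mem[0x03..0x05] <- [0e bc 44]
D2: mem[0x0e..0x12] <- [cd 21 0e bc 44]
D3: mem[0x1a..0x1d] <- [bc 44 61 8d]
D4: mem[0x16..0x1b] <- [0e bc 44 cd 21 0e]
D5: mem[0x0f..0x14] <- [0e 0e bc 44 cd 21]
query mem[0x11]=0xbc, mem[0x0d]=0x44, mem[0x15]=0x0e, mem[0x14]=0x21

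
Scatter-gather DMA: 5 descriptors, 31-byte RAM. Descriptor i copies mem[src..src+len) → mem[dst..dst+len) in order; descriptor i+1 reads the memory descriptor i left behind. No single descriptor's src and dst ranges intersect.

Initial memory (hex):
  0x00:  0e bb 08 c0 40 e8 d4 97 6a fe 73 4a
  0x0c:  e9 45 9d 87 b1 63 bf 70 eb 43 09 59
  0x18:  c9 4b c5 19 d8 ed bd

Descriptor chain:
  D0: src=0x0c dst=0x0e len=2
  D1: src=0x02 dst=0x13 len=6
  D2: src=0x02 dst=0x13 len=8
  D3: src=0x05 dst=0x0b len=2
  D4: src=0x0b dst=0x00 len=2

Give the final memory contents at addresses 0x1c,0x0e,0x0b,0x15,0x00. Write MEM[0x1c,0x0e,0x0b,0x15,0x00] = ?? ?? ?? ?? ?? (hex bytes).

D0: mem[0x0e..0x0f] <- [e9 45]
D1: mem[0x13..0x18] <- [08 c0 40 e8 d4 97]
D2: mem[0x13..0x1a] <- [08 c0 40 e8 d4 97 6a fe]
D3: mem[0x0b..0x0c] <- [e8 d4]
D4: mem[0x00..0x01] <- [e8 d4]
query mem[0x1c]=0xd8, mem[0x0e]=0xe9, mem[0x0b]=0xe8, mem[0x15]=0x40, mem[0x00]=0xe8

MEM[0x1c,0x0e,0x0b,0x15,0x00] = d8 e9 e8 40 e8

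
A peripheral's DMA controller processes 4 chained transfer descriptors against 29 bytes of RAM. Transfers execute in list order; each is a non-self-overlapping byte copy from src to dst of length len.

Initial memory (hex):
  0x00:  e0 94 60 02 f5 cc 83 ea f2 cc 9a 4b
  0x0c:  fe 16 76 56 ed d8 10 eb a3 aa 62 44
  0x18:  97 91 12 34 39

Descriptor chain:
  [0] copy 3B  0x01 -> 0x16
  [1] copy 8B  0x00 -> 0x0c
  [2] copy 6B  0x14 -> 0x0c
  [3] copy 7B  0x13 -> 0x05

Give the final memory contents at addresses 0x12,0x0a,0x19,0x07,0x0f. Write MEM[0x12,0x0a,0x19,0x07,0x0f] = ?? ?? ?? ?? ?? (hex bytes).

MEM[0x12,0x0a,0x19,0x07,0x0f] = 83 02 91 aa 60

[0] 0x01->0x16 len=3 : 94 60 02
[1] 0x00->0x0c len=8 : e0 94 60 02 f5 cc 83 ea
[2] 0x14->0x0c len=6 : a3 aa 94 60 02 91
[3] 0x13->0x05 len=7 : ea a3 aa 94 60 02 91
query mem[0x12]=0x83, mem[0x0a]=0x02, mem[0x19]=0x91, mem[0x07]=0xaa, mem[0x0f]=0x60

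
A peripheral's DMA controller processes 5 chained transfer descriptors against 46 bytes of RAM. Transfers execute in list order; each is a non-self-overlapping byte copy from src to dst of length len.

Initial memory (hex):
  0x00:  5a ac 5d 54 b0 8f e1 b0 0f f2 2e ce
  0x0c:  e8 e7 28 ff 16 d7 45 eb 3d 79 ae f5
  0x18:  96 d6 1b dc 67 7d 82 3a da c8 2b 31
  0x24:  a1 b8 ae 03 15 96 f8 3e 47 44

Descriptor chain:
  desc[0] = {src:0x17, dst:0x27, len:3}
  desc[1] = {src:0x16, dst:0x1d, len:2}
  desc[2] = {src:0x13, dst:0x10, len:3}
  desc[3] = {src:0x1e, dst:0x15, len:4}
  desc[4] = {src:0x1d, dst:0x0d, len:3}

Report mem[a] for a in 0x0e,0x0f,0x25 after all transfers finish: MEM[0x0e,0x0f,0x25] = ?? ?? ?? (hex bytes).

MEM[0x0e,0x0f,0x25] = f5 3a b8

D0: mem[0x27..0x29] <- [f5 96 d6]
D1: mem[0x1d..0x1e] <- [ae f5]
D2: mem[0x10..0x12] <- [eb 3d 79]
D3: mem[0x15..0x18] <- [f5 3a da c8]
D4: mem[0x0d..0x0f] <- [ae f5 3a]
query mem[0x0e]=0xf5, mem[0x0f]=0x3a, mem[0x25]=0xb8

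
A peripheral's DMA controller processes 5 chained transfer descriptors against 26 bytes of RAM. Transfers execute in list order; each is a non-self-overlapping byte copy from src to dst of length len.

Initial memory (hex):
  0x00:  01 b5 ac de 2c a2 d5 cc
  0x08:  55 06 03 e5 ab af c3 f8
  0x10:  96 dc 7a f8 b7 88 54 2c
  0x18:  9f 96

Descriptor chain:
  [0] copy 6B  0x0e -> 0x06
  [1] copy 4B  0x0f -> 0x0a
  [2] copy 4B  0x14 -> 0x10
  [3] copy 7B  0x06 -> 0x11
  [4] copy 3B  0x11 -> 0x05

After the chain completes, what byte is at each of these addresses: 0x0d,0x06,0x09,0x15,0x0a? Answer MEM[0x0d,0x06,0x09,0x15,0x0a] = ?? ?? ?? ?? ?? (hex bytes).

MEM[0x0d,0x06,0x09,0x15,0x0a] = 7a f8 dc f8 f8

[0] 0x0e->0x06 len=6 : c3 f8 96 dc 7a f8
[1] 0x0f->0x0a len=4 : f8 96 dc 7a
[2] 0x14->0x10 len=4 : b7 88 54 2c
[3] 0x06->0x11 len=7 : c3 f8 96 dc f8 96 dc
[4] 0x11->0x05 len=3 : c3 f8 96
query mem[0x0d]=0x7a, mem[0x06]=0xf8, mem[0x09]=0xdc, mem[0x15]=0xf8, mem[0x0a]=0xf8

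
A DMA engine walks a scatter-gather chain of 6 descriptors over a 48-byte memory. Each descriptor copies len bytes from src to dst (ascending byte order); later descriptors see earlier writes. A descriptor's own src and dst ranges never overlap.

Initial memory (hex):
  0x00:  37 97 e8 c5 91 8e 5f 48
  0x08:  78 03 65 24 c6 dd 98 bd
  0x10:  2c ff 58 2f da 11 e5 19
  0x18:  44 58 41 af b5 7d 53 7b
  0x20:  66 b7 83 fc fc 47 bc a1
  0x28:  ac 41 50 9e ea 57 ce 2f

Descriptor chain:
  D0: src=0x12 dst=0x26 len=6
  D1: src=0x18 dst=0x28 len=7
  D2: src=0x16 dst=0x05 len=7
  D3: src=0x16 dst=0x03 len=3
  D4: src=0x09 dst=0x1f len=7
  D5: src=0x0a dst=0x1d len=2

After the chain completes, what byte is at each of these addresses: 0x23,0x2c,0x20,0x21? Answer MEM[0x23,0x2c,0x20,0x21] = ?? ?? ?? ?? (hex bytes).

#0 dst[0x26+6] := {0x58,0x2f,0xda,0x11,0xe5,0x19}
#1 dst[0x28+7] := {0x44,0x58,0x41,0xaf,0xb5,0x7d,0x53}
#2 dst[0x05+7] := {0xe5,0x19,0x44,0x58,0x41,0xaf,0xb5}
#3 dst[0x03+3] := {0xe5,0x19,0x44}
#4 dst[0x1f+7] := {0x41,0xaf,0xb5,0xc6,0xdd,0x98,0xbd}
#5 dst[0x1d+2] := {0xaf,0xb5}
query mem[0x23]=0xdd, mem[0x2c]=0xb5, mem[0x20]=0xaf, mem[0x21]=0xb5

MEM[0x23,0x2c,0x20,0x21] = dd b5 af b5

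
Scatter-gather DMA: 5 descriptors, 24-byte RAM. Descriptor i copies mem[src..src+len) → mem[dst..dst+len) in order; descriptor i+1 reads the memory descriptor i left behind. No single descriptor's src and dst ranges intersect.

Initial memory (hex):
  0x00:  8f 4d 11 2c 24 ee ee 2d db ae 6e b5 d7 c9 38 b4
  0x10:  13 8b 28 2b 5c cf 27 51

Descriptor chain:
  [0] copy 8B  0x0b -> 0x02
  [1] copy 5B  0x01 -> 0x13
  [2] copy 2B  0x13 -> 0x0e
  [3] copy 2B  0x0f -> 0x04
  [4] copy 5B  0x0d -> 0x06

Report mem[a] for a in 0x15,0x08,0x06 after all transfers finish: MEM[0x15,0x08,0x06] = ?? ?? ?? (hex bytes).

MEM[0x15,0x08,0x06] = d7 b5 c9

#0 dst[0x02+8] := {0xb5,0xd7,0xc9,0x38,0xb4,0x13,0x8b,0x28}
#1 dst[0x13+5] := {0x4d,0xb5,0xd7,0xc9,0x38}
#2 dst[0x0e+2] := {0x4d,0xb5}
#3 dst[0x04+2] := {0xb5,0x13}
#4 dst[0x06+5] := {0xc9,0x4d,0xb5,0x13,0x8b}
query mem[0x15]=0xd7, mem[0x08]=0xb5, mem[0x06]=0xc9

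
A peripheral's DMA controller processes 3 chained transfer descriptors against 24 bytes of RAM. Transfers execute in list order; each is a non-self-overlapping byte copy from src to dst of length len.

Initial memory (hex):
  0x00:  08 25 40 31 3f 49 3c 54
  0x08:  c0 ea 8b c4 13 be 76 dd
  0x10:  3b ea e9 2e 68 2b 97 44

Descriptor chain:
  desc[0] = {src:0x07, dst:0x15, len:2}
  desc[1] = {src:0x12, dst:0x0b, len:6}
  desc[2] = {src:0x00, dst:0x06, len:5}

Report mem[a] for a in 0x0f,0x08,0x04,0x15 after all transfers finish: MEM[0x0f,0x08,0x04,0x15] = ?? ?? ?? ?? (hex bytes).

#0 dst[0x15+2] := {0x54,0xc0}
#1 dst[0x0b+6] := {0xe9,0x2e,0x68,0x54,0xc0,0x44}
#2 dst[0x06+5] := {0x08,0x25,0x40,0x31,0x3f}
query mem[0x0f]=0xc0, mem[0x08]=0x40, mem[0x04]=0x3f, mem[0x15]=0x54

MEM[0x0f,0x08,0x04,0x15] = c0 40 3f 54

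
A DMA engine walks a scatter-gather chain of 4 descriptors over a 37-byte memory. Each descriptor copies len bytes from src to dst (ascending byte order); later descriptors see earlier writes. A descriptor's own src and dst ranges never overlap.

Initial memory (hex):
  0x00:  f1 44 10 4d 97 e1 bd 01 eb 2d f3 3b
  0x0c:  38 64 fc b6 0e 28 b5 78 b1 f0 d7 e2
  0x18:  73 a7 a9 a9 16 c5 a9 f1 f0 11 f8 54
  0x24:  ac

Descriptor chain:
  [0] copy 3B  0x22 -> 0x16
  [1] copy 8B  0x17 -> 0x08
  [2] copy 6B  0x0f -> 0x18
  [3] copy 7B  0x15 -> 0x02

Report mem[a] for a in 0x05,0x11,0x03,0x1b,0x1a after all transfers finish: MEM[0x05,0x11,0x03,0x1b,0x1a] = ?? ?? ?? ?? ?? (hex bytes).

MEM[0x05,0x11,0x03,0x1b,0x1a] = a9 28 f8 b5 28

#0 dst[0x16+3] := {0xf8,0x54,0xac}
#1 dst[0x08+8] := {0x54,0xac,0xa7,0xa9,0xa9,0x16,0xc5,0xa9}
#2 dst[0x18+6] := {0xa9,0x0e,0x28,0xb5,0x78,0xb1}
#3 dst[0x02+7] := {0xf0,0xf8,0x54,0xa9,0x0e,0x28,0xb5}
query mem[0x05]=0xa9, mem[0x11]=0x28, mem[0x03]=0xf8, mem[0x1b]=0xb5, mem[0x1a]=0x28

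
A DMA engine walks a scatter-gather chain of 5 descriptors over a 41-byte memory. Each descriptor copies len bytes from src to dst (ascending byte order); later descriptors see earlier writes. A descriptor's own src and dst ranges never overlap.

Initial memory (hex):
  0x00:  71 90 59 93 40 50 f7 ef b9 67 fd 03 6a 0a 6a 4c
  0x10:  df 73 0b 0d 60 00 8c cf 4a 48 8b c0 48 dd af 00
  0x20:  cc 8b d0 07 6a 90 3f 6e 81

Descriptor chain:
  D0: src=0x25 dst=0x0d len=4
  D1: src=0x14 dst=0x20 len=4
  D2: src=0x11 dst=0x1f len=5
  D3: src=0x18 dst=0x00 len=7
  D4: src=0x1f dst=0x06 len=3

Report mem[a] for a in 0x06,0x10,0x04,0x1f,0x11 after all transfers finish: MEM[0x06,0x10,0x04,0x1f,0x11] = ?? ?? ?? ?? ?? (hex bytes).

[0] 0x25->0x0d len=4 : 90 3f 6e 81
[1] 0x14->0x20 len=4 : 60 00 8c cf
[2] 0x11->0x1f len=5 : 73 0b 0d 60 00
[3] 0x18->0x00 len=7 : 4a 48 8b c0 48 dd af
[4] 0x1f->0x06 len=3 : 73 0b 0d
query mem[0x06]=0x73, mem[0x10]=0x81, mem[0x04]=0x48, mem[0x1f]=0x73, mem[0x11]=0x73

MEM[0x06,0x10,0x04,0x1f,0x11] = 73 81 48 73 73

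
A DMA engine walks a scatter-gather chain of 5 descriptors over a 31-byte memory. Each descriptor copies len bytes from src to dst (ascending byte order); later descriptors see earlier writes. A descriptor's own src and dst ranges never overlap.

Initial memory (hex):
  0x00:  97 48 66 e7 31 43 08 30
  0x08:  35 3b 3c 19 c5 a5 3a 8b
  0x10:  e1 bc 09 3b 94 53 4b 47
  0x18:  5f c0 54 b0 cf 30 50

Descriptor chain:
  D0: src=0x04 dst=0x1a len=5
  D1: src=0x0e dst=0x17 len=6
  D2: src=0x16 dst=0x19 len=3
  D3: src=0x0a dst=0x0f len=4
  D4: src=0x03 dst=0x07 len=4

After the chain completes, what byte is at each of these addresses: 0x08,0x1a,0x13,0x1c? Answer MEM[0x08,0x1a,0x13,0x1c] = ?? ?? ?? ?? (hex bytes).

D0: mem[0x1a..0x1e] <- [31 43 08 30 35]
D1: mem[0x17..0x1c] <- [3a 8b e1 bc 09 3b]
D2: mem[0x19..0x1b] <- [4b 3a 8b]
D3: mem[0x0f..0x12] <- [3c 19 c5 a5]
D4: mem[0x07..0x0a] <- [e7 31 43 08]
query mem[0x08]=0x31, mem[0x1a]=0x3a, mem[0x13]=0x3b, mem[0x1c]=0x3b

MEM[0x08,0x1a,0x13,0x1c] = 31 3a 3b 3b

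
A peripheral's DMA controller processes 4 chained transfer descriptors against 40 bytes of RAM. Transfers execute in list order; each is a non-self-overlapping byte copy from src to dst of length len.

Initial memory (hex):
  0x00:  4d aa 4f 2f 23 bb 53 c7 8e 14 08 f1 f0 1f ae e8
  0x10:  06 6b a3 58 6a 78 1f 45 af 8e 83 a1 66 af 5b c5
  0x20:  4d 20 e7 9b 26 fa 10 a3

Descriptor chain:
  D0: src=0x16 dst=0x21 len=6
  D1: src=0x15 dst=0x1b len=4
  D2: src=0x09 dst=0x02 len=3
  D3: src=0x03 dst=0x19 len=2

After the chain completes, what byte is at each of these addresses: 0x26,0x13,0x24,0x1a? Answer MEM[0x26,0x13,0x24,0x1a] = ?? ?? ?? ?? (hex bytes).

[0] 0x16->0x21 len=6 : 1f 45 af 8e 83 a1
[1] 0x15->0x1b len=4 : 78 1f 45 af
[2] 0x09->0x02 len=3 : 14 08 f1
[3] 0x03->0x19 len=2 : 08 f1
query mem[0x26]=0xa1, mem[0x13]=0x58, mem[0x24]=0x8e, mem[0x1a]=0xf1

MEM[0x26,0x13,0x24,0x1a] = a1 58 8e f1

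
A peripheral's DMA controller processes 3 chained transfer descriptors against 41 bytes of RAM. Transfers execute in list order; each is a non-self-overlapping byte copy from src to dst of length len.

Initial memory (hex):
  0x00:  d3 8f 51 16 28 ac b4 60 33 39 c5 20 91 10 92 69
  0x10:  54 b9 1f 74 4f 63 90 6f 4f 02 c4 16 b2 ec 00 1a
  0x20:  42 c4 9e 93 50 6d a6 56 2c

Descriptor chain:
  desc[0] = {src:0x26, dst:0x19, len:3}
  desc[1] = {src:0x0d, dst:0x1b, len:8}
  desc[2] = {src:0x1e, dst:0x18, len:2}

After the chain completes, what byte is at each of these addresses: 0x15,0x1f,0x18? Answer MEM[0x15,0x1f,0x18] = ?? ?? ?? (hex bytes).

MEM[0x15,0x1f,0x18] = 63 b9 54

[0] 0x26->0x19 len=3 : a6 56 2c
[1] 0x0d->0x1b len=8 : 10 92 69 54 b9 1f 74 4f
[2] 0x1e->0x18 len=2 : 54 b9
query mem[0x15]=0x63, mem[0x1f]=0xb9, mem[0x18]=0x54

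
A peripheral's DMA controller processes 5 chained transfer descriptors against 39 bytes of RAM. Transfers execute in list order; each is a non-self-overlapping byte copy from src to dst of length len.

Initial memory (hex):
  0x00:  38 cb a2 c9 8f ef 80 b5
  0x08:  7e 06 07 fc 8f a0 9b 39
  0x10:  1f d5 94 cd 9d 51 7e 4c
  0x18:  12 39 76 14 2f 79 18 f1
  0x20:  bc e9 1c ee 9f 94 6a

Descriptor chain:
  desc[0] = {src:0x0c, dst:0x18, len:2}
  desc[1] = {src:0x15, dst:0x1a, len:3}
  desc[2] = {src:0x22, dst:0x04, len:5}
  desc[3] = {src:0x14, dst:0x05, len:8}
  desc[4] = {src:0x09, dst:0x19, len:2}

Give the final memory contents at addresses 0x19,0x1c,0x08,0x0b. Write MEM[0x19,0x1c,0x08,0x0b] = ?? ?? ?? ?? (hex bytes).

  after D0: wrote 2B at 0x18 = 8fa0
  after D1: wrote 3B at 0x1a = 517e4c
  after D2: wrote 5B at 0x04 = 1cee9f946a
  after D3: wrote 8B at 0x05 = 9d517e4c8fa0517e
  after D4: wrote 2B at 0x19 = 8fa0
query mem[0x19]=0x8f, mem[0x1c]=0x4c, mem[0x08]=0x4c, mem[0x0b]=0x51

MEM[0x19,0x1c,0x08,0x0b] = 8f 4c 4c 51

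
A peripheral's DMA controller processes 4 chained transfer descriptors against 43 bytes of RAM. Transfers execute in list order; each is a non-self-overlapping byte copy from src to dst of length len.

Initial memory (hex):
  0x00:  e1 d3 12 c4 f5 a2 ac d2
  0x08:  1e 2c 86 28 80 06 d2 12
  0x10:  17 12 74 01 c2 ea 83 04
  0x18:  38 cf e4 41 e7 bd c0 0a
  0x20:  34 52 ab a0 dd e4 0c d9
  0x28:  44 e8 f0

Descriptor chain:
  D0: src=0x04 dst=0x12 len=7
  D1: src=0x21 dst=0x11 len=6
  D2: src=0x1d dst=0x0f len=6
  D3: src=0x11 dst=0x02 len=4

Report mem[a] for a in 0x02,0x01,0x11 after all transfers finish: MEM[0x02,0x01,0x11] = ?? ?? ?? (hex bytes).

MEM[0x02,0x01,0x11] = 0a d3 0a

#0 dst[0x12+7] := {0xf5,0xa2,0xac,0xd2,0x1e,0x2c,0x86}
#1 dst[0x11+6] := {0x52,0xab,0xa0,0xdd,0xe4,0x0c}
#2 dst[0x0f+6] := {0xbd,0xc0,0x0a,0x34,0x52,0xab}
#3 dst[0x02+4] := {0x0a,0x34,0x52,0xab}
query mem[0x02]=0x0a, mem[0x01]=0xd3, mem[0x11]=0x0a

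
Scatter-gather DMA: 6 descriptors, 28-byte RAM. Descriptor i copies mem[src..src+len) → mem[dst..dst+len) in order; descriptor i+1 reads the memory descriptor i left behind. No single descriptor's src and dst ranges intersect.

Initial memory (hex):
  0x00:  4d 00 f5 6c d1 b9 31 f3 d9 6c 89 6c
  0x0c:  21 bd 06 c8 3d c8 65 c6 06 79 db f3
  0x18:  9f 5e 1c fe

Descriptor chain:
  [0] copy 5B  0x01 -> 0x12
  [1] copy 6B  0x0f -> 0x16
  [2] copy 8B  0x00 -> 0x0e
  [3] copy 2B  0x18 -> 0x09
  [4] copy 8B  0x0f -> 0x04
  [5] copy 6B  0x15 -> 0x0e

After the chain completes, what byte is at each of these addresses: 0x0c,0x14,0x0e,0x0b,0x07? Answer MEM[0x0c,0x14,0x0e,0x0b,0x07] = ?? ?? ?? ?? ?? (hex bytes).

MEM[0x0c,0x14,0x0e,0x0b,0x07] = 21 31 f3 c8 d1

[0] 0x01->0x12 len=5 : 00 f5 6c d1 b9
[1] 0x0f->0x16 len=6 : c8 3d c8 00 f5 6c
[2] 0x00->0x0e len=8 : 4d 00 f5 6c d1 b9 31 f3
[3] 0x18->0x09 len=2 : c8 00
[4] 0x0f->0x04 len=8 : 00 f5 6c d1 b9 31 f3 c8
[5] 0x15->0x0e len=6 : f3 c8 3d c8 00 f5
query mem[0x0c]=0x21, mem[0x14]=0x31, mem[0x0e]=0xf3, mem[0x0b]=0xc8, mem[0x07]=0xd1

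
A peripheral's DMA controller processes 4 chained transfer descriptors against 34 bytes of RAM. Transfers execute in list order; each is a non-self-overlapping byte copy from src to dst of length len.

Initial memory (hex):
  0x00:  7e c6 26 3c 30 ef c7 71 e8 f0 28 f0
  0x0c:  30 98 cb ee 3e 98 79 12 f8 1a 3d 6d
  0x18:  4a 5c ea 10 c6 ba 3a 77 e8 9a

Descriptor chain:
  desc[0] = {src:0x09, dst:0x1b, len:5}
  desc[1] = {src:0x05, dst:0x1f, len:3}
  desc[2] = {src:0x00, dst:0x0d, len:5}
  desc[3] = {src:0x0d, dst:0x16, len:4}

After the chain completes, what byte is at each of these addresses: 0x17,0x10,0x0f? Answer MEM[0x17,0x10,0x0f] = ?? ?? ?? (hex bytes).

MEM[0x17,0x10,0x0f] = c6 3c 26

[0] 0x09->0x1b len=5 : f0 28 f0 30 98
[1] 0x05->0x1f len=3 : ef c7 71
[2] 0x00->0x0d len=5 : 7e c6 26 3c 30
[3] 0x0d->0x16 len=4 : 7e c6 26 3c
query mem[0x17]=0xc6, mem[0x10]=0x3c, mem[0x0f]=0x26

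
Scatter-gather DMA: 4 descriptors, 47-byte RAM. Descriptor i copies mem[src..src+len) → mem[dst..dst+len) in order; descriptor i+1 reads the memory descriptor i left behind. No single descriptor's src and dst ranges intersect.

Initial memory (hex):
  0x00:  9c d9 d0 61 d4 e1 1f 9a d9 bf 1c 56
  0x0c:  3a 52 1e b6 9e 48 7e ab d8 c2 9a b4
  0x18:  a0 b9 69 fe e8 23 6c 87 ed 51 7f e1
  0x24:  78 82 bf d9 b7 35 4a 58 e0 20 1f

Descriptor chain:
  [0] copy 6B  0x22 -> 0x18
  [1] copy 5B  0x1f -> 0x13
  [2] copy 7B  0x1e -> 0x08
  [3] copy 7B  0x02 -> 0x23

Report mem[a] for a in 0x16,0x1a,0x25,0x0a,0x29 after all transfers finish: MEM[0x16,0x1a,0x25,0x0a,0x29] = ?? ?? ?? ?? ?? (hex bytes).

#0 dst[0x18+6] := {0x7f,0xe1,0x78,0x82,0xbf,0xd9}
#1 dst[0x13+5] := {0x87,0xed,0x51,0x7f,0xe1}
#2 dst[0x08+7] := {0x6c,0x87,0xed,0x51,0x7f,0xe1,0x78}
#3 dst[0x23+7] := {0xd0,0x61,0xd4,0xe1,0x1f,0x9a,0x6c}
query mem[0x16]=0x7f, mem[0x1a]=0x78, mem[0x25]=0xd4, mem[0x0a]=0xed, mem[0x29]=0x6c

MEM[0x16,0x1a,0x25,0x0a,0x29] = 7f 78 d4 ed 6c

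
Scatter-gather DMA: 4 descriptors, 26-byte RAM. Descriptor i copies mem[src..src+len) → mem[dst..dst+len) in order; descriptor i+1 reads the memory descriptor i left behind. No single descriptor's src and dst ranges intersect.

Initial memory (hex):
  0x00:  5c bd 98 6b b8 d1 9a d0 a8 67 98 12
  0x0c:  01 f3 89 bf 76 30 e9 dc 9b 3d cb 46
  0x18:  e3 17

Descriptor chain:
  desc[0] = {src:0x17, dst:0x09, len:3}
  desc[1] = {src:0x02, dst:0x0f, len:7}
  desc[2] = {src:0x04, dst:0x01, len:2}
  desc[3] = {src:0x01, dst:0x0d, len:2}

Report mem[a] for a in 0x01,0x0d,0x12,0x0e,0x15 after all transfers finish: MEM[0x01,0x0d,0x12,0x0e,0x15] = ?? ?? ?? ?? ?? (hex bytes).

MEM[0x01,0x0d,0x12,0x0e,0x15] = b8 b8 d1 d1 a8

D0: mem[0x09..0x0b] <- [46 e3 17]
D1: mem[0x0f..0x15] <- [98 6b b8 d1 9a d0 a8]
D2: mem[0x01..0x02] <- [b8 d1]
D3: mem[0x0d..0x0e] <- [b8 d1]
query mem[0x01]=0xb8, mem[0x0d]=0xb8, mem[0x12]=0xd1, mem[0x0e]=0xd1, mem[0x15]=0xa8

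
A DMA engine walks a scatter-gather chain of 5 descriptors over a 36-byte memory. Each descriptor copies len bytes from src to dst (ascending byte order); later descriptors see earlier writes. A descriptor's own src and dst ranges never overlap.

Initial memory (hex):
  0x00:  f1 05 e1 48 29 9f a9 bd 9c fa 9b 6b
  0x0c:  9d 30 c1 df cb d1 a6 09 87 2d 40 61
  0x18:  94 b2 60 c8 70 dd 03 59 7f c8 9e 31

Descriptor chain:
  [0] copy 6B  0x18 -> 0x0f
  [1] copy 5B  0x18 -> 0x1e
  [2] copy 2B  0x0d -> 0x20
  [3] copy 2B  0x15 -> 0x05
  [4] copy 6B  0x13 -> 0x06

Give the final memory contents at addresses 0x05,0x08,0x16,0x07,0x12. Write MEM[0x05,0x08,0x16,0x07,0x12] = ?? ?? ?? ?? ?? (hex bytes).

D0: mem[0x0f..0x14] <- [94 b2 60 c8 70 dd]
D1: mem[0x1e..0x22] <- [94 b2 60 c8 70]
D2: mem[0x20..0x21] <- [30 c1]
D3: mem[0x05..0x06] <- [2d 40]
D4: mem[0x06..0x0b] <- [70 dd 2d 40 61 94]
query mem[0x05]=0x2d, mem[0x08]=0x2d, mem[0x16]=0x40, mem[0x07]=0xdd, mem[0x12]=0xc8

MEM[0x05,0x08,0x16,0x07,0x12] = 2d 2d 40 dd c8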